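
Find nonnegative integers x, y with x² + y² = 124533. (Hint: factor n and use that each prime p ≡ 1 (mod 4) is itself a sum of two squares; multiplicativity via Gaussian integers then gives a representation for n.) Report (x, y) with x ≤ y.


Step 1: Factor n = 124533 = 3^2 · 101 · 137.
Step 2: Check the mod-4 condition on each prime factor: 3 ≡ 3 (mod 4), exponent 2 (must be even); 101 ≡ 1 (mod 4), exponent 1; 137 ≡ 1 (mod 4), exponent 1.
All primes ≡ 3 (mod 4) appear to even exponent (or don't appear), so by the two-squares theorem n IS expressible as a sum of two squares.
Step 3: Build a representation. Group n = k² · m with k = 3 and m = 101 · 137 = 13837 (a product of primes ≡ 1 (mod 4)); a representation of m scales to one of n via (k·x)² + (k·y)² = k²(x² + y²). Each prime p ≡ 1 (mod 4) is itself a sum of two squares; find a² by testing p − a² for a perfect square:
  101: 101 − 1² = 100 = 10² ⇒ 101 = 1² + 10².
  137: 137 − 1² = 136, 137 − 2² = 133, 137 − 3² = 128, 137 − 4² = 121 = 11² ⇒ 137 = 4² + 11².
  Combine using the Brahmagupta–Fibonacci identity (a² + b²)(c² + d²) = (ac − bd)² + (ad + bc)² = (ac + bd)² + (ad − bc)²:
  101 · 137 = 13837: from (1² + 10²)(4² + 11²), take (1·4 − 10·11, 1·11 + 10·4) = (4 − 110, 11 + 40) = (-106, 51); dropping signs (only squares matter) gives (106, 51); check 106² + 51² = 11236 + 2601 = 13837 ✓.
  Scale by k = 3: (3·106, 3·51) = (318, 153).
Step 4: Order so x ≤ y and verify: 153² + 318² = 23409 + 101124 = 124533 = n. ✓

n = 124533 = 153² + 318² (one valid representation with x ≤ y).


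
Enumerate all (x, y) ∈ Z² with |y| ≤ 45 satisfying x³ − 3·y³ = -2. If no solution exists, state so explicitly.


The equation is x³ - 3y³ = -2. For fixed y, x³ = 3·y³ − 2, so a solution requires the RHS to be a perfect cube.
Strategy: iterate y from -45 to 45, compute RHS = 3·y³ − 2, and check whether it is a (positive or negative) perfect cube.
Check small values of y:
  y = 0: RHS = -2 is not a perfect cube.
  y = 1: RHS = 1 = (1)³ ⇒ x = 1 works.
  y = -1: RHS = -5 is not a perfect cube.
  y = 2: RHS = 22 is not a perfect cube.
  y = -2: RHS = -26 is not a perfect cube.
  y = 3: RHS = 79 is not a perfect cube.
  y = -3: RHS = -83 is not a perfect cube.
Continuing the search up to |y| = 45 finds no further solutions beyond those listed.
Collected solutions: (1, 1).

Solutions (with |y| ≤ 45): (1, 1).


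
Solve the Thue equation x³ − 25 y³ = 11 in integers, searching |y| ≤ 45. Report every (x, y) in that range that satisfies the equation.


The equation is x³ - 25y³ = 11. For fixed y, x³ = 25·y³ + 11, so a solution requires the RHS to be a perfect cube.
Strategy: iterate y from -45 to 45, compute RHS = 25·y³ + 11, and check whether it is a (positive or negative) perfect cube.
Check small values of y:
  y = 0: RHS = 11 is not a perfect cube.
  y = 1: RHS = 36 is not a perfect cube.
  y = -1: RHS = -14 is not a perfect cube.
  y = 2: RHS = 211 is not a perfect cube.
  y = -2: RHS = -189 is not a perfect cube.
  y = 3: RHS = 686 is not a perfect cube.
  y = -3: RHS = -664 is not a perfect cube.
Continuing the search up to |y| = 45 finds no solutions either.
No (x, y) in the scanned range satisfies the equation.

No integer solutions with |y| ≤ 45.


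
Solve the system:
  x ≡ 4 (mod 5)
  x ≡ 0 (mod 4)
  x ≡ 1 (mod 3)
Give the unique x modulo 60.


Moduli 5, 4, 3 are pairwise coprime; by CRT there is a unique solution modulo M = 5 · 4 · 3 = 60.
Solve pairwise, accumulating the modulus:
  Start with x ≡ 4 (mod 5).
  Combine with x ≡ 0 (mod 4): since gcd(5, 4) = 1, we get a unique residue mod 20.
    Write x = 4 + 5·t and substitute into x ≡ 0 (mod 4): 5·t ≡ 0 − 4 = -4 (mod 4).
    Reduce coefficients mod 4: 1·t ≡ 0 (mod 4).
    So t ≡ 0 (mod 4).
    Then x = 4 + 5·0 = 4, valid modulo lcm(5, 4) = 20: x ≡ 4 (mod 20).
  Combine with x ≡ 1 (mod 3): since gcd(20, 3) = 1, we get a unique residue mod 60.
    Write x = 4 + 20·t and substitute into x ≡ 1 (mod 3): 20·t ≡ 1 − 4 = -3 (mod 3).
    Reduce coefficients mod 3: 2·t ≡ 0 (mod 3).
    The inverse of 2 mod 3 is 2 (since 2·2 = 4 = 1·3 + 1), so t ≡ 2·0 = 0 ≡ 0 (mod 3).
    Then x = 4 + 20·0 = 4, valid modulo lcm(20, 3) = 60: x ≡ 4 (mod 60).
Verify: 4 mod 5 = 4 ✓, 4 mod 4 = 0 ✓, 4 mod 3 = 1 ✓.

x ≡ 4 (mod 60).


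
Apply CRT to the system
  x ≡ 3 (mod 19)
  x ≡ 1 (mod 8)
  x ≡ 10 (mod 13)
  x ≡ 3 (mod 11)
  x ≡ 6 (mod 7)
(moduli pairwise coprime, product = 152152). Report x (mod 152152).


Product of moduli M = 19 · 8 · 13 · 11 · 7 = 152152.
Merge one congruence at a time:
  Start: x ≡ 3 (mod 19).
  Combine with x ≡ 1 (mod 8); new modulus lcm = 152.
    Write x = 3 + 19·t and substitute into x ≡ 1 (mod 8): 19·t ≡ 1 − 3 = -2 (mod 8).
    Reduce coefficients mod 8: 3·t ≡ 6 (mod 8).
    The inverse of 3 mod 8 is 3 (since 3·3 = 9 = 1·8 + 1), so t ≡ 3·6 = 18 ≡ 2 (mod 8).
    Then x = 3 + 19·2 = 41, valid modulo lcm(19, 8) = 152: x ≡ 41 (mod 152).
  Combine with x ≡ 10 (mod 13); new modulus lcm = 1976.
    Write x = 41 + 152·t and substitute into x ≡ 10 (mod 13): 152·t ≡ 10 − 41 = -31 (mod 13).
    Reduce coefficients mod 13: 9·t ≡ 8 (mod 13).
    The inverse of 9 mod 13 is 3 (since 9·3 = 27 = 2·13 + 1), so t ≡ 3·8 = 24 ≡ 11 (mod 13).
    Then x = 41 + 152·11 = 1713, valid modulo lcm(152, 13) = 1976: x ≡ 1713 (mod 1976).
  Combine with x ≡ 3 (mod 11); new modulus lcm = 21736.
    Write x = 1713 + 1976·t and substitute into x ≡ 3 (mod 11): 1976·t ≡ 3 − 1713 = -1710 (mod 11).
    Reduce coefficients mod 11: 7·t ≡ 6 (mod 11).
    The inverse of 7 mod 11 is 8 (since 7·8 = 56 = 5·11 + 1), so t ≡ 8·6 = 48 ≡ 4 (mod 11).
    Then x = 1713 + 1976·4 = 9617, valid modulo lcm(1976, 11) = 21736: x ≡ 9617 (mod 21736).
  Combine with x ≡ 6 (mod 7); new modulus lcm = 152152.
    Write x = 9617 + 21736·t and substitute into x ≡ 6 (mod 7): 21736·t ≡ 6 − 9617 = -9611 (mod 7).
    Reduce coefficients mod 7: 1·t ≡ 0 (mod 7).
    So t ≡ 0 (mod 7).
    Then x = 9617 + 21736·0 = 9617, valid modulo lcm(21736, 7) = 152152: x ≡ 9617 (mod 152152).
Verify against each original: 9617 mod 19 = 3, 9617 mod 8 = 1, 9617 mod 13 = 10, 9617 mod 11 = 3, 9617 mod 7 = 6.

x ≡ 9617 (mod 152152).


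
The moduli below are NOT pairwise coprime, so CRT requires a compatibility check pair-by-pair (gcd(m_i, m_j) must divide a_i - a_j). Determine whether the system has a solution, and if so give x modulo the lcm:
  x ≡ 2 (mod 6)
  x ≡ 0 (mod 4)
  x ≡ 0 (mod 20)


Moduli 6, 4, 20 are not pairwise coprime, so CRT works modulo lcm(m_i) when all pairwise compatibility conditions hold.
Pairwise compatibility: gcd(m_i, m_j) must divide a_i - a_j for every pair.
Merge one congruence at a time:
  Start: x ≡ 2 (mod 6).
  Combine with x ≡ 0 (mod 4): gcd(6, 4) = 2; 0 - 2 = -2, which IS divisible by 2, so compatible.
    Write x = 2 + 6·t and substitute into x ≡ 0 (mod 4): 6·t ≡ 0 − 2 = -2 (mod 4).
    Divide the congruence (and modulus) by g = 2: 3·t ≡ -1 (mod 2).
    Reduce coefficients mod 2: 1·t ≡ 1 (mod 2).
    So t ≡ 1 (mod 2).
    Then x = 2 + 6·1 = 8, valid modulo lcm(6, 4) = 12: x ≡ 8 (mod 12).
  Combine with x ≡ 0 (mod 20): gcd(12, 20) = 4; 0 - 8 = -8, which IS divisible by 4, so compatible.
    Write x = 8 + 12·t and substitute into x ≡ 0 (mod 20): 12·t ≡ 0 − 8 = -8 (mod 20).
    Divide the congruence (and modulus) by g = 4: 3·t ≡ -2 (mod 5).
    Reduce coefficients mod 5: 3·t ≡ 3 (mod 5).
    The inverse of 3 mod 5 is 2 (since 3·2 = 6 = 1·5 + 1), so t ≡ 2·3 = 6 ≡ 1 (mod 5).
    Then x = 8 + 12·1 = 20, valid modulo lcm(12, 20) = 60: x ≡ 20 (mod 60).
Verify: 20 mod 6 = 2, 20 mod 4 = 0, 20 mod 20 = 0.

x ≡ 20 (mod 60).


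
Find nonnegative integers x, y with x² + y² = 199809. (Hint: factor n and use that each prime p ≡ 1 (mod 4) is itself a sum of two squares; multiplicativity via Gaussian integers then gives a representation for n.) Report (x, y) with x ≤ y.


Step 1: Factor n = 199809 = 3^2 · 149^2.
Step 2: Check the mod-4 condition on each prime factor: 3 ≡ 3 (mod 4), exponent 2 (must be even); 149 ≡ 1 (mod 4), exponent 2.
All primes ≡ 3 (mod 4) appear to even exponent (or don't appear), so by the two-squares theorem n IS expressible as a sum of two squares.
Step 3: Build a representation. Group n = k² · m with k = 3 and m = 149 · 149 = 22201 (a product of primes ≡ 1 (mod 4)); a representation of m scales to one of n via (k·x)² + (k·y)² = k²(x² + y²). Each prime p ≡ 1 (mod 4) is itself a sum of two squares; find a² by testing p − a² for a perfect square:
  149: 149 − 1² = 148, 149 − 2² = 145, 149 − 3² = 140, 149 − 4² = 133, 149 − 5² = 124, 149 − 6² = 113, 149 − 7² = 100 = 10² ⇒ 149 = 7² + 10².
  Combine using the Brahmagupta–Fibonacci identity (a² + b²)(c² + d²) = (ac − bd)² + (ad + bc)² = (ac + bd)² + (ad − bc)²:
  149 · 149 = 22201: from (7² + 10²)(7² + 10²), take (7·7 − 10·10, 7·10 + 10·7) = (49 − 100, 70 + 70) = (-51, 140); dropping signs (only squares matter) gives (51, 140); check 51² + 140² = 2601 + 19600 = 22201 ✓.
  Scale by k = 3: (3·51, 3·140) = (153, 420).
Step 4: Order so x ≤ y and verify: 153² + 420² = 23409 + 176400 = 199809 = n. ✓

n = 199809 = 153² + 420² (one valid representation with x ≤ y).


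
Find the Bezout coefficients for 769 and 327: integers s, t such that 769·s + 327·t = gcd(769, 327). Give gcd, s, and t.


Euclidean algorithm on (769, 327) — divide until remainder is 0:
  769 = 2 · 327 + 115
  327 = 2 · 115 + 97
  115 = 1 · 97 + 18
  97 = 5 · 18 + 7
  18 = 2 · 7 + 4
  7 = 1 · 4 + 3
  4 = 1 · 3 + 1
  3 = 3 · 1 + 0
gcd(769, 327) = 1.
Track Bezout coefficients alongside the remainders: start with r₀ = 769 = a·1 + b·0 (s = 1, t = 0) and r₁ = 327 = a·0 + b·1 (s = 0, t = 1); each new remainder r_{k+1} = r_{k-1} − q_k·r_k inherits s_{k+1} = s_{k-1} − q_k·s_k, t_{k+1} = t_{k-1} − q_k·t_k, so r_k = a·s_k + b·t_k at every step:
  q = 2: r = 115, s = 1 − 2·0 = 1, t = 0 − 2·1 = -2  (check: 769·1 + 327·(-2) = 115)
  q = 2: r = 97, s = 0 − 2·1 = -2, t = 1 − 2·(-2) = 5  (check: 769·(-2) + 327·5 = 97)
  q = 1: r = 18, s = 1 − 1·(-2) = 3, t = -2 − 1·5 = -7  (check: 769·3 + 327·(-7) = 18)
  q = 5: r = 7, s = -2 − 5·3 = -17, t = 5 − 5·(-7) = 40  (check: 769·(-17) + 327·40 = 7)
  q = 2: r = 4, s = 3 − 2·(-17) = 37, t = -7 − 2·40 = -87  (check: 769·37 + 327·(-87) = 4)
  q = 1: r = 3, s = -17 − 1·37 = -54, t = 40 − 1·(-87) = 127  (check: 769·(-54) + 327·127 = 3)
  q = 1: r = 1, s = 37 − 1·(-54) = 91, t = -87 − 1·127 = -214  (check: 769·91 + 327·(-214) = 1)
The row with r = 1 (the gcd) gives the Bezout coefficients s = 91, t = -214.
Result: 769 · (91) + 327 · (-214) = 1.

gcd(769, 327) = 1; s = 91, t = -214 (check: 769·91 + 327·(-214) = 1).


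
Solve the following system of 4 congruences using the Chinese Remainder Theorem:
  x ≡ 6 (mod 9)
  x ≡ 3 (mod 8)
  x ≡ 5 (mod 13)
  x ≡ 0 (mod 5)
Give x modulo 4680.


Product of moduli M = 9 · 8 · 13 · 5 = 4680.
Merge one congruence at a time:
  Start: x ≡ 6 (mod 9).
  Combine with x ≡ 3 (mod 8); new modulus lcm = 72.
    Write x = 6 + 9·t and substitute into x ≡ 3 (mod 8): 9·t ≡ 3 − 6 = -3 (mod 8).
    Reduce coefficients mod 8: 1·t ≡ 5 (mod 8).
    So t ≡ 5 (mod 8).
    Then x = 6 + 9·5 = 51, valid modulo lcm(9, 8) = 72: x ≡ 51 (mod 72).
  Combine with x ≡ 5 (mod 13); new modulus lcm = 936.
    Write x = 51 + 72·t and substitute into x ≡ 5 (mod 13): 72·t ≡ 5 − 51 = -46 (mod 13).
    Reduce coefficients mod 13: 7·t ≡ 6 (mod 13).
    The inverse of 7 mod 13 is 2 (since 7·2 = 14 = 1·13 + 1), so t ≡ 2·6 = 12 ≡ 12 (mod 13).
    Then x = 51 + 72·12 = 915, valid modulo lcm(72, 13) = 936: x ≡ 915 (mod 936).
  Combine with x ≡ 0 (mod 5); new modulus lcm = 4680.
    Write x = 915 + 936·t and substitute into x ≡ 0 (mod 5): 936·t ≡ 0 − 915 = -915 (mod 5).
    Reduce coefficients mod 5: 1·t ≡ 0 (mod 5).
    So t ≡ 0 (mod 5).
    Then x = 915 + 936·0 = 915, valid modulo lcm(936, 5) = 4680: x ≡ 915 (mod 4680).
Verify against each original: 915 mod 9 = 6, 915 mod 8 = 3, 915 mod 13 = 5, 915 mod 5 = 0.

x ≡ 915 (mod 4680).


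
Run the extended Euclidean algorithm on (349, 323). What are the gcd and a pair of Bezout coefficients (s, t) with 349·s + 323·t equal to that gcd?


Euclidean algorithm on (349, 323) — divide until remainder is 0:
  349 = 1 · 323 + 26
  323 = 12 · 26 + 11
  26 = 2 · 11 + 4
  11 = 2 · 4 + 3
  4 = 1 · 3 + 1
  3 = 3 · 1 + 0
gcd(349, 323) = 1.
Track Bezout coefficients alongside the remainders: start with r₀ = 349 = a·1 + b·0 (s = 1, t = 0) and r₁ = 323 = a·0 + b·1 (s = 0, t = 1); each new remainder r_{k+1} = r_{k-1} − q_k·r_k inherits s_{k+1} = s_{k-1} − q_k·s_k, t_{k+1} = t_{k-1} − q_k·t_k, so r_k = a·s_k + b·t_k at every step:
  q = 1: r = 26, s = 1 − 1·0 = 1, t = 0 − 1·1 = -1  (check: 349·1 + 323·(-1) = 26)
  q = 12: r = 11, s = 0 − 12·1 = -12, t = 1 − 12·(-1) = 13  (check: 349·(-12) + 323·13 = 11)
  q = 2: r = 4, s = 1 − 2·(-12) = 25, t = -1 − 2·13 = -27  (check: 349·25 + 323·(-27) = 4)
  q = 2: r = 3, s = -12 − 2·25 = -62, t = 13 − 2·(-27) = 67  (check: 349·(-62) + 323·67 = 3)
  q = 1: r = 1, s = 25 − 1·(-62) = 87, t = -27 − 1·67 = -94  (check: 349·87 + 323·(-94) = 1)
The row with r = 1 (the gcd) gives the Bezout coefficients s = 87, t = -94.
Result: 349 · (87) + 323 · (-94) = 1.

gcd(349, 323) = 1; s = 87, t = -94 (check: 349·87 + 323·(-94) = 1).


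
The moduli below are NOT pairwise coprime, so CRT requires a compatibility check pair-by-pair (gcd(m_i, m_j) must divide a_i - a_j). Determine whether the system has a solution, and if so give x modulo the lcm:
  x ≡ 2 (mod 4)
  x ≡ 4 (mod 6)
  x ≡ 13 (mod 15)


Moduli 4, 6, 15 are not pairwise coprime, so CRT works modulo lcm(m_i) when all pairwise compatibility conditions hold.
Pairwise compatibility: gcd(m_i, m_j) must divide a_i - a_j for every pair.
Merge one congruence at a time:
  Start: x ≡ 2 (mod 4).
  Combine with x ≡ 4 (mod 6): gcd(4, 6) = 2; 4 - 2 = 2, which IS divisible by 2, so compatible.
    Write x = 2 + 4·t and substitute into x ≡ 4 (mod 6): 4·t ≡ 4 − 2 = 2 (mod 6).
    Divide the congruence (and modulus) by g = 2: 2·t ≡ 1 (mod 3).
    The inverse of 2 mod 3 is 2 (since 2·2 = 4 = 1·3 + 1), so t ≡ 2·1 = 2 ≡ 2 (mod 3).
    Then x = 2 + 4·2 = 10, valid modulo lcm(4, 6) = 12: x ≡ 10 (mod 12).
  Combine with x ≡ 13 (mod 15): gcd(12, 15) = 3; 13 - 10 = 3, which IS divisible by 3, so compatible.
    Write x = 10 + 12·t and substitute into x ≡ 13 (mod 15): 12·t ≡ 13 − 10 = 3 (mod 15).
    Divide the congruence (and modulus) by g = 3: 4·t ≡ 1 (mod 5).
    The inverse of 4 mod 5 is 4 (since 4·4 = 16 = 3·5 + 1), so t ≡ 4·1 = 4 ≡ 4 (mod 5).
    Then x = 10 + 12·4 = 58, valid modulo lcm(12, 15) = 60: x ≡ 58 (mod 60).
Verify: 58 mod 4 = 2, 58 mod 6 = 4, 58 mod 15 = 13.

x ≡ 58 (mod 60).


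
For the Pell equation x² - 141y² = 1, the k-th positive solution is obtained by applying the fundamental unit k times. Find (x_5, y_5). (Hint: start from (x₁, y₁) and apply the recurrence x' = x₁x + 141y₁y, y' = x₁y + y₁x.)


Step 1: Find the fundamental solution (x₁, y₁) of x² - 141y² = 1.
  Expand √141 as a continued fraction. a₀ = ⌊√141⌋ = 11; iterate m_{k+1} = d_k·a_k − m_k, d_{k+1} = (141 − m_{k+1}²)/d_k, a_{k+1} = ⌊(a₀ + m_{k+1})/d_{k+1}⌋ (starting m₀ = 0, d₀ = 1), with convergents p_k = a_k·p_{k-1} + p_{k-2}, q_k = a_k·q_{k-1} + q_{k-2} (p₋₁ = 1, q₋₁ = 0):
  k = 0: a₀ = 11; p₀/q₀ = 11/1; p₀² − 141·q₀² = 121 − 141 = -20.
  k = 1: m = 11, d = 20, a = ⌊(11 + 11)/20⌋ = 1; p/q = (1·11 + 1)/(1·1 + 0) = 12/1; p² − 141·q² = 144 − 141 = 3.
  k = 2: m = 9, d = 3, a = ⌊(11 + 9)/3⌋ = 6; p/q = (6·12 + 11)/(6·1 + 1) = 83/7; p² − 141·q² = 6889 − 6909 = -20.
  k = 3: m = 9, d = 20, a = ⌊(11 + 9)/20⌋ = 1; p/q = (1·83 + 12)/(1·7 + 1) = 95/8; p² − 141·q² = 9025 − 9024 = 1.
  The first convergent with p² − 141·q² = 1 gives the fundamental solution (x₁, y₁) = (95, 8).
Step 2: Apply the recurrence (x_{n+1}, y_{n+1}) = (x₁x_n + 141y₁y_n, x₁y_n + y₁x_n) repeatedly.
  From (x_1, y_1) = (95, 8): x_2 = 95·95 + 141·8·8 = 18049; y_2 = 95·8 + 8·95 = 1520.
  From (x_2, y_2) = (18049, 1520): x_3 = 95·18049 + 141·8·1520 = 3429215; y_3 = 95·1520 + 8·18049 = 288792.
  From (x_3, y_3) = (3429215, 288792): x_4 = 95·3429215 + 141·8·288792 = 651532801; y_4 = 95·288792 + 8·3429215 = 54868960.
  From (x_4, y_4) = (651532801, 54868960): x_5 = 95·651532801 + 141·8·54868960 = 123787802975; y_5 = 95·54868960 + 8·651532801 = 10424813608.
Step 3: Verify x_5² - 141·y_5² = 15323420165377418850625 - 15323420165377418850624 = 1 (should be 1). ✓

(x_1, y_1) = (95, 8); (x_5, y_5) = (123787802975, 10424813608).


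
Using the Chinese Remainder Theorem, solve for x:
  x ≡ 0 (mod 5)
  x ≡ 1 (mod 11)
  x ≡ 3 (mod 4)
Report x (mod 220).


Moduli 5, 11, 4 are pairwise coprime; by CRT there is a unique solution modulo M = 5 · 11 · 4 = 220.
Solve pairwise, accumulating the modulus:
  Start with x ≡ 0 (mod 5).
  Combine with x ≡ 1 (mod 11): since gcd(5, 11) = 1, we get a unique residue mod 55.
    Write x = 0 + 5·t and substitute into x ≡ 1 (mod 11): 5·t ≡ 1 − 0 = 1 (mod 11).
    The inverse of 5 mod 11 is 9 (since 5·9 = 45 = 4·11 + 1), so t ≡ 9·1 = 9 ≡ 9 (mod 11).
    Then x = 0 + 5·9 = 45, valid modulo lcm(5, 11) = 55: x ≡ 45 (mod 55).
  Combine with x ≡ 3 (mod 4): since gcd(55, 4) = 1, we get a unique residue mod 220.
    Write x = 45 + 55·t and substitute into x ≡ 3 (mod 4): 55·t ≡ 3 − 45 = -42 (mod 4).
    Reduce coefficients mod 4: 3·t ≡ 2 (mod 4).
    The inverse of 3 mod 4 is 3 (since 3·3 = 9 = 2·4 + 1), so t ≡ 3·2 = 6 ≡ 2 (mod 4).
    Then x = 45 + 55·2 = 155, valid modulo lcm(55, 4) = 220: x ≡ 155 (mod 220).
Verify: 155 mod 5 = 0 ✓, 155 mod 11 = 1 ✓, 155 mod 4 = 3 ✓.

x ≡ 155 (mod 220).


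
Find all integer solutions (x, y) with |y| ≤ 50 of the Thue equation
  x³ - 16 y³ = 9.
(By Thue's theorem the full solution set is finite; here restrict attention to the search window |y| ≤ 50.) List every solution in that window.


The equation is x³ - 16y³ = 9. For fixed y, x³ = 16·y³ + 9, so a solution requires the RHS to be a perfect cube.
Strategy: iterate y from -50 to 50, compute RHS = 16·y³ + 9, and check whether it is a (positive or negative) perfect cube.
Check small values of y:
  y = 0: RHS = 9 is not a perfect cube.
  y = 1: RHS = 25 is not a perfect cube.
  y = -1: RHS = -7 is not a perfect cube.
  y = 2: RHS = 137 is not a perfect cube.
  y = -2: RHS = -119 is not a perfect cube.
  y = 3: RHS = 441 is not a perfect cube.
  y = -3: RHS = -423 is not a perfect cube.
Continuing the search up to |y| = 50 finds no solutions either.
No (x, y) in the scanned range satisfies the equation.

No integer solutions with |y| ≤ 50.


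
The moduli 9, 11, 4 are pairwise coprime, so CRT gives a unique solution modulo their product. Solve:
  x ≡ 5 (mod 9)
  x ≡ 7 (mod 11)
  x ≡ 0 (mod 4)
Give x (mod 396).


Moduli 9, 11, 4 are pairwise coprime; by CRT there is a unique solution modulo M = 9 · 11 · 4 = 396.
Solve pairwise, accumulating the modulus:
  Start with x ≡ 5 (mod 9).
  Combine with x ≡ 7 (mod 11): since gcd(9, 11) = 1, we get a unique residue mod 99.
    Write x = 5 + 9·t and substitute into x ≡ 7 (mod 11): 9·t ≡ 7 − 5 = 2 (mod 11).
    The inverse of 9 mod 11 is 5 (since 9·5 = 45 = 4·11 + 1), so t ≡ 5·2 = 10 ≡ 10 (mod 11).
    Then x = 5 + 9·10 = 95, valid modulo lcm(9, 11) = 99: x ≡ 95 (mod 99).
  Combine with x ≡ 0 (mod 4): since gcd(99, 4) = 1, we get a unique residue mod 396.
    Write x = 95 + 99·t and substitute into x ≡ 0 (mod 4): 99·t ≡ 0 − 95 = -95 (mod 4).
    Reduce coefficients mod 4: 3·t ≡ 1 (mod 4).
    The inverse of 3 mod 4 is 3 (since 3·3 = 9 = 2·4 + 1), so t ≡ 3·1 = 3 ≡ 3 (mod 4).
    Then x = 95 + 99·3 = 392, valid modulo lcm(99, 4) = 396: x ≡ 392 (mod 396).
Verify: 392 mod 9 = 5 ✓, 392 mod 11 = 7 ✓, 392 mod 4 = 0 ✓.

x ≡ 392 (mod 396).


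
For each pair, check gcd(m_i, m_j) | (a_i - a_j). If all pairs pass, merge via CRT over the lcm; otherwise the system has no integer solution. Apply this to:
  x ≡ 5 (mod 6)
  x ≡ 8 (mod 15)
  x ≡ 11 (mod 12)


Moduli 6, 15, 12 are not pairwise coprime, so CRT works modulo lcm(m_i) when all pairwise compatibility conditions hold.
Pairwise compatibility: gcd(m_i, m_j) must divide a_i - a_j for every pair.
Merge one congruence at a time:
  Start: x ≡ 5 (mod 6).
  Combine with x ≡ 8 (mod 15): gcd(6, 15) = 3; 8 - 5 = 3, which IS divisible by 3, so compatible.
    Write x = 5 + 6·t and substitute into x ≡ 8 (mod 15): 6·t ≡ 8 − 5 = 3 (mod 15).
    Divide the congruence (and modulus) by g = 3: 2·t ≡ 1 (mod 5).
    The inverse of 2 mod 5 is 3 (since 2·3 = 6 = 1·5 + 1), so t ≡ 3·1 = 3 ≡ 3 (mod 5).
    Then x = 5 + 6·3 = 23, valid modulo lcm(6, 15) = 30: x ≡ 23 (mod 30).
  Combine with x ≡ 11 (mod 12): gcd(30, 12) = 6; 11 - 23 = -12, which IS divisible by 6, so compatible.
    Write x = 23 + 30·t and substitute into x ≡ 11 (mod 12): 30·t ≡ 11 − 23 = -12 (mod 12).
    Divide the congruence (and modulus) by g = 6: 5·t ≡ -2 (mod 2).
    Reduce coefficients mod 2: 1·t ≡ 0 (mod 2).
    So t ≡ 0 (mod 2).
    Then x = 23 + 30·0 = 23, valid modulo lcm(30, 12) = 60: x ≡ 23 (mod 60).
Verify: 23 mod 6 = 5, 23 mod 15 = 8, 23 mod 12 = 11.

x ≡ 23 (mod 60).


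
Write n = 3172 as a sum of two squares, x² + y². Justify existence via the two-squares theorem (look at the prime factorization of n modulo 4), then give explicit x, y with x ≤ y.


Step 1: Factor n = 3172 = 2^2 · 13 · 61.
Step 2: Check the mod-4 condition on each prime factor: 2 = 2 (special); 13 ≡ 1 (mod 4), exponent 1; 61 ≡ 1 (mod 4), exponent 1.
All primes ≡ 3 (mod 4) appear to even exponent (or don't appear), so by the two-squares theorem n IS expressible as a sum of two squares.
Step 3: Build a representation. Group n = k² · m with k = 2 and m = 13 · 61 = 793 (a product of primes ≡ 1 (mod 4)); a representation of m scales to one of n via (k·x)² + (k·y)² = k²(x² + y²). Each prime p ≡ 1 (mod 4) is itself a sum of two squares; find a² by testing p − a² for a perfect square:
  13: 13 − 1² = 12, 13 − 2² = 9 = 3² ⇒ 13 = 2² + 3².
  61: 61 − 1² = 60, 61 − 2² = 57, 61 − 3² = 52, 61 − 4² = 45, 61 − 5² = 36 = 6² ⇒ 61 = 5² + 6².
  Combine using the Brahmagupta–Fibonacci identity (a² + b²)(c² + d²) = (ac − bd)² + (ad + bc)² = (ac + bd)² + (ad − bc)²:
  13 · 61 = 793: from (2² + 3²)(5² + 6²), take (2·5 − 3·6, 2·6 + 3·5) = (10 − 18, 12 + 15) = (-8, 27); dropping signs (only squares matter) gives (8, 27); check 8² + 27² = 64 + 729 = 793 ✓.
  Scale by k = 2: (2·8, 2·27) = (16, 54).
Step 4: Order so x ≤ y and verify: 16² + 54² = 256 + 2916 = 3172 = n. ✓

n = 3172 = 16² + 54² (one valid representation with x ≤ y).


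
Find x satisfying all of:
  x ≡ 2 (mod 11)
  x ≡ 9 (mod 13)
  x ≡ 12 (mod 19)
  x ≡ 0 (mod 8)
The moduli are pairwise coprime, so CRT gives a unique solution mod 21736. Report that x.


Product of moduli M = 11 · 13 · 19 · 8 = 21736.
Merge one congruence at a time:
  Start: x ≡ 2 (mod 11).
  Combine with x ≡ 9 (mod 13); new modulus lcm = 143.
    Write x = 2 + 11·t and substitute into x ≡ 9 (mod 13): 11·t ≡ 9 − 2 = 7 (mod 13).
    The inverse of 11 mod 13 is 6 (since 11·6 = 66 = 5·13 + 1), so t ≡ 6·7 = 42 ≡ 3 (mod 13).
    Then x = 2 + 11·3 = 35, valid modulo lcm(11, 13) = 143: x ≡ 35 (mod 143).
  Combine with x ≡ 12 (mod 19); new modulus lcm = 2717.
    Write x = 35 + 143·t and substitute into x ≡ 12 (mod 19): 143·t ≡ 12 − 35 = -23 (mod 19).
    Reduce coefficients mod 19: 10·t ≡ 15 (mod 19).
    The inverse of 10 mod 19 is 2 (since 10·2 = 20 = 1·19 + 1), so t ≡ 2·15 = 30 ≡ 11 (mod 19).
    Then x = 35 + 143·11 = 1608, valid modulo lcm(143, 19) = 2717: x ≡ 1608 (mod 2717).
  Combine with x ≡ 0 (mod 8); new modulus lcm = 21736.
    Write x = 1608 + 2717·t and substitute into x ≡ 0 (mod 8): 2717·t ≡ 0 − 1608 = -1608 (mod 8).
    Reduce coefficients mod 8: 5·t ≡ 0 (mod 8).
    The inverse of 5 mod 8 is 5 (since 5·5 = 25 = 3·8 + 1), so t ≡ 5·0 = 0 ≡ 0 (mod 8).
    Then x = 1608 + 2717·0 = 1608, valid modulo lcm(2717, 8) = 21736: x ≡ 1608 (mod 21736).
Verify against each original: 1608 mod 11 = 2, 1608 mod 13 = 9, 1608 mod 19 = 12, 1608 mod 8 = 0.

x ≡ 1608 (mod 21736).


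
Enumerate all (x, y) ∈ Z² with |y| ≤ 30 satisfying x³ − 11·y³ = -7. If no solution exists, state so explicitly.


The equation is x³ - 11y³ = -7. For fixed y, x³ = 11·y³ − 7, so a solution requires the RHS to be a perfect cube.
Strategy: iterate y from -30 to 30, compute RHS = 11·y³ − 7, and check whether it is a (positive or negative) perfect cube.
Check small values of y:
  y = 0: RHS = -7 is not a perfect cube.
  y = 1: RHS = 4 is not a perfect cube.
  y = -1: RHS = -18 is not a perfect cube.
  y = 2: RHS = 81 is not a perfect cube.
  y = -2: RHS = -95 is not a perfect cube.
  y = 3: RHS = 290 is not a perfect cube.
  y = -3: RHS = -304 is not a perfect cube.
Continuing the search up to |y| = 30 finds no solutions either.
No (x, y) in the scanned range satisfies the equation.

No integer solutions with |y| ≤ 30.


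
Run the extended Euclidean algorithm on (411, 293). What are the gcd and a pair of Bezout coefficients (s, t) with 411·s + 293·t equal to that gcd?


Euclidean algorithm on (411, 293) — divide until remainder is 0:
  411 = 1 · 293 + 118
  293 = 2 · 118 + 57
  118 = 2 · 57 + 4
  57 = 14 · 4 + 1
  4 = 4 · 1 + 0
gcd(411, 293) = 1.
Track Bezout coefficients alongside the remainders: start with r₀ = 411 = a·1 + b·0 (s = 1, t = 0) and r₁ = 293 = a·0 + b·1 (s = 0, t = 1); each new remainder r_{k+1} = r_{k-1} − q_k·r_k inherits s_{k+1} = s_{k-1} − q_k·s_k, t_{k+1} = t_{k-1} − q_k·t_k, so r_k = a·s_k + b·t_k at every step:
  q = 1: r = 118, s = 1 − 1·0 = 1, t = 0 − 1·1 = -1  (check: 411·1 + 293·(-1) = 118)
  q = 2: r = 57, s = 0 − 2·1 = -2, t = 1 − 2·(-1) = 3  (check: 411·(-2) + 293·3 = 57)
  q = 2: r = 4, s = 1 − 2·(-2) = 5, t = -1 − 2·3 = -7  (check: 411·5 + 293·(-7) = 4)
  q = 14: r = 1, s = -2 − 14·5 = -72, t = 3 − 14·(-7) = 101  (check: 411·(-72) + 293·101 = 1)
The row with r = 1 (the gcd) gives the Bezout coefficients s = -72, t = 101.
Result: 411 · (-72) + 293 · (101) = 1.

gcd(411, 293) = 1; s = -72, t = 101 (check: 411·(-72) + 293·101 = 1).


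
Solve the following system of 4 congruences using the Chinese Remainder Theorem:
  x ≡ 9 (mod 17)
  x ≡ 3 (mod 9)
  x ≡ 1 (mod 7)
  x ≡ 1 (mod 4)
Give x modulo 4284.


Product of moduli M = 17 · 9 · 7 · 4 = 4284.
Merge one congruence at a time:
  Start: x ≡ 9 (mod 17).
  Combine with x ≡ 3 (mod 9); new modulus lcm = 153.
    Write x = 9 + 17·t and substitute into x ≡ 3 (mod 9): 17·t ≡ 3 − 9 = -6 (mod 9).
    Reduce coefficients mod 9: 8·t ≡ 3 (mod 9).
    The inverse of 8 mod 9 is 8 (since 8·8 = 64 = 7·9 + 1), so t ≡ 8·3 = 24 ≡ 6 (mod 9).
    Then x = 9 + 17·6 = 111, valid modulo lcm(17, 9) = 153: x ≡ 111 (mod 153).
  Combine with x ≡ 1 (mod 7); new modulus lcm = 1071.
    Write x = 111 + 153·t and substitute into x ≡ 1 (mod 7): 153·t ≡ 1 − 111 = -110 (mod 7).
    Reduce coefficients mod 7: 6·t ≡ 2 (mod 7).
    The inverse of 6 mod 7 is 6 (since 6·6 = 36 = 5·7 + 1), so t ≡ 6·2 = 12 ≡ 5 (mod 7).
    Then x = 111 + 153·5 = 876, valid modulo lcm(153, 7) = 1071: x ≡ 876 (mod 1071).
  Combine with x ≡ 1 (mod 4); new modulus lcm = 4284.
    Write x = 876 + 1071·t and substitute into x ≡ 1 (mod 4): 1071·t ≡ 1 − 876 = -875 (mod 4).
    Reduce coefficients mod 4: 3·t ≡ 1 (mod 4).
    The inverse of 3 mod 4 is 3 (since 3·3 = 9 = 2·4 + 1), so t ≡ 3·1 = 3 ≡ 3 (mod 4).
    Then x = 876 + 1071·3 = 4089, valid modulo lcm(1071, 4) = 4284: x ≡ 4089 (mod 4284).
Verify against each original: 4089 mod 17 = 9, 4089 mod 9 = 3, 4089 mod 7 = 1, 4089 mod 4 = 1.

x ≡ 4089 (mod 4284).


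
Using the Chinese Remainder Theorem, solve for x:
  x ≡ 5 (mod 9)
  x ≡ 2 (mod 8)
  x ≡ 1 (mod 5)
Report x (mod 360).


Moduli 9, 8, 5 are pairwise coprime; by CRT there is a unique solution modulo M = 9 · 8 · 5 = 360.
Solve pairwise, accumulating the modulus:
  Start with x ≡ 5 (mod 9).
  Combine with x ≡ 2 (mod 8): since gcd(9, 8) = 1, we get a unique residue mod 72.
    Write x = 5 + 9·t and substitute into x ≡ 2 (mod 8): 9·t ≡ 2 − 5 = -3 (mod 8).
    Reduce coefficients mod 8: 1·t ≡ 5 (mod 8).
    So t ≡ 5 (mod 8).
    Then x = 5 + 9·5 = 50, valid modulo lcm(9, 8) = 72: x ≡ 50 (mod 72).
  Combine with x ≡ 1 (mod 5): since gcd(72, 5) = 1, we get a unique residue mod 360.
    Write x = 50 + 72·t and substitute into x ≡ 1 (mod 5): 72·t ≡ 1 − 50 = -49 (mod 5).
    Reduce coefficients mod 5: 2·t ≡ 1 (mod 5).
    The inverse of 2 mod 5 is 3 (since 2·3 = 6 = 1·5 + 1), so t ≡ 3·1 = 3 ≡ 3 (mod 5).
    Then x = 50 + 72·3 = 266, valid modulo lcm(72, 5) = 360: x ≡ 266 (mod 360).
Verify: 266 mod 9 = 5 ✓, 266 mod 8 = 2 ✓, 266 mod 5 = 1 ✓.

x ≡ 266 (mod 360).


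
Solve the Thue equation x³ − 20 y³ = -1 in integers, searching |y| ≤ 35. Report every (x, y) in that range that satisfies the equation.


The equation is x³ - 20y³ = -1. For fixed y, x³ = 20·y³ − 1, so a solution requires the RHS to be a perfect cube.
Strategy: iterate y from -35 to 35, compute RHS = 20·y³ − 1, and check whether it is a (positive or negative) perfect cube.
Check small values of y:
  y = 0: RHS = -1 = (-1)³ ⇒ x = -1 works.
  y = 1: RHS = 19 is not a perfect cube.
  y = -1: RHS = -21 is not a perfect cube.
  y = 2: RHS = 159 is not a perfect cube.
  y = -2: RHS = -161 is not a perfect cube.
  y = 3: RHS = 539 is not a perfect cube.
  y = -3: RHS = -541 is not a perfect cube.
Continuing, at y = 7: RHS = 6859 = (19)³ ⇒ x = 19 works.
Searching the remaining y in |y| ≤ 35 finds no further solutions.
Collected solutions: (-1, 0), (19, 7).

Solutions (with |y| ≤ 35): (-1, 0), (19, 7).


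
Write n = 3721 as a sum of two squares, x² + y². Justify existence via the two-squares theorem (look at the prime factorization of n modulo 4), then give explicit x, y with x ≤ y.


Step 1: Factor n = 3721 = 61^2.
Step 2: Check the mod-4 condition on each prime factor: 61 ≡ 1 (mod 4), exponent 2.
All primes ≡ 3 (mod 4) appear to even exponent (or don't appear), so by the two-squares theorem n IS expressible as a sum of two squares.
Step 3: Build a representation. Here n = 61 · 61 is a product of primes ≡ 1 (mod 4). Each prime p ≡ 1 (mod 4) is itself a sum of two squares; find a² by testing p − a² for a perfect square:
  61: 61 − 1² = 60, 61 − 2² = 57, 61 − 3² = 52, 61 − 4² = 45, 61 − 5² = 36 = 6² ⇒ 61 = 5² + 6².
  Combine using the Brahmagupta–Fibonacci identity (a² + b²)(c² + d²) = (ac − bd)² + (ad + bc)² = (ac + bd)² + (ad − bc)²:
  61 · 61 = 3721: from (5² + 6²)(5² + 6²), take (5·5 − 6·6, 5·6 + 6·5) = (25 − 36, 30 + 30) = (-11, 60); dropping signs (only squares matter) gives (11, 60); check 11² + 60² = 121 + 3600 = 3721 ✓.
Step 4: Order so x ≤ y and verify: 11² + 60² = 121 + 3600 = 3721 = n. ✓

n = 3721 = 11² + 60² (one valid representation with x ≤ y).


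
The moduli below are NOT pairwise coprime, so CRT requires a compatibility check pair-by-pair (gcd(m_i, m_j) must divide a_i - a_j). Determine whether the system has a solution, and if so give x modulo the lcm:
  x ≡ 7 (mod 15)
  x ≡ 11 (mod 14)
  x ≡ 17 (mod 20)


Moduli 15, 14, 20 are not pairwise coprime, so CRT works modulo lcm(m_i) when all pairwise compatibility conditions hold.
Pairwise compatibility: gcd(m_i, m_j) must divide a_i - a_j for every pair.
Merge one congruence at a time:
  Start: x ≡ 7 (mod 15).
  Combine with x ≡ 11 (mod 14): gcd(15, 14) = 1; 11 - 7 = 4, which IS divisible by 1, so compatible.
    Write x = 7 + 15·t and substitute into x ≡ 11 (mod 14): 15·t ≡ 11 − 7 = 4 (mod 14).
    Reduce coefficients mod 14: 1·t ≡ 4 (mod 14).
    So t ≡ 4 (mod 14).
    Then x = 7 + 15·4 = 67, valid modulo lcm(15, 14) = 210: x ≡ 67 (mod 210).
  Combine with x ≡ 17 (mod 20): gcd(210, 20) = 10; 17 - 67 = -50, which IS divisible by 10, so compatible.
    Write x = 67 + 210·t and substitute into x ≡ 17 (mod 20): 210·t ≡ 17 − 67 = -50 (mod 20).
    Divide the congruence (and modulus) by g = 10: 21·t ≡ -5 (mod 2).
    Reduce coefficients mod 2: 1·t ≡ 1 (mod 2).
    So t ≡ 1 (mod 2).
    Then x = 67 + 210·1 = 277, valid modulo lcm(210, 20) = 420: x ≡ 277 (mod 420).
Verify: 277 mod 15 = 7, 277 mod 14 = 11, 277 mod 20 = 17.

x ≡ 277 (mod 420).


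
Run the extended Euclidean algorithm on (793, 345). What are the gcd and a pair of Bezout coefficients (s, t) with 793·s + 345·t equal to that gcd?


Euclidean algorithm on (793, 345) — divide until remainder is 0:
  793 = 2 · 345 + 103
  345 = 3 · 103 + 36
  103 = 2 · 36 + 31
  36 = 1 · 31 + 5
  31 = 6 · 5 + 1
  5 = 5 · 1 + 0
gcd(793, 345) = 1.
Track Bezout coefficients alongside the remainders: start with r₀ = 793 = a·1 + b·0 (s = 1, t = 0) and r₁ = 345 = a·0 + b·1 (s = 0, t = 1); each new remainder r_{k+1} = r_{k-1} − q_k·r_k inherits s_{k+1} = s_{k-1} − q_k·s_k, t_{k+1} = t_{k-1} − q_k·t_k, so r_k = a·s_k + b·t_k at every step:
  q = 2: r = 103, s = 1 − 2·0 = 1, t = 0 − 2·1 = -2  (check: 793·1 + 345·(-2) = 103)
  q = 3: r = 36, s = 0 − 3·1 = -3, t = 1 − 3·(-2) = 7  (check: 793·(-3) + 345·7 = 36)
  q = 2: r = 31, s = 1 − 2·(-3) = 7, t = -2 − 2·7 = -16  (check: 793·7 + 345·(-16) = 31)
  q = 1: r = 5, s = -3 − 1·7 = -10, t = 7 − 1·(-16) = 23  (check: 793·(-10) + 345·23 = 5)
  q = 6: r = 1, s = 7 − 6·(-10) = 67, t = -16 − 6·23 = -154  (check: 793·67 + 345·(-154) = 1)
The row with r = 1 (the gcd) gives the Bezout coefficients s = 67, t = -154.
Result: 793 · (67) + 345 · (-154) = 1.

gcd(793, 345) = 1; s = 67, t = -154 (check: 793·67 + 345·(-154) = 1).


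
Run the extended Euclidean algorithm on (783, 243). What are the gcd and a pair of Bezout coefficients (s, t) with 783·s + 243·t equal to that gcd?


Euclidean algorithm on (783, 243) — divide until remainder is 0:
  783 = 3 · 243 + 54
  243 = 4 · 54 + 27
  54 = 2 · 27 + 0
gcd(783, 243) = 27.
Track Bezout coefficients alongside the remainders: start with r₀ = 783 = a·1 + b·0 (s = 1, t = 0) and r₁ = 243 = a·0 + b·1 (s = 0, t = 1); each new remainder r_{k+1} = r_{k-1} − q_k·r_k inherits s_{k+1} = s_{k-1} − q_k·s_k, t_{k+1} = t_{k-1} − q_k·t_k, so r_k = a·s_k + b·t_k at every step:
  q = 3: r = 54, s = 1 − 3·0 = 1, t = 0 − 3·1 = -3  (check: 783·1 + 243·(-3) = 54)
  q = 4: r = 27, s = 0 − 4·1 = -4, t = 1 − 4·(-3) = 13  (check: 783·(-4) + 243·13 = 27)
The row with r = 27 (the gcd) gives the Bezout coefficients s = -4, t = 13.
Result: 783 · (-4) + 243 · (13) = 27.

gcd(783, 243) = 27; s = -4, t = 13 (check: 783·(-4) + 243·13 = 27).


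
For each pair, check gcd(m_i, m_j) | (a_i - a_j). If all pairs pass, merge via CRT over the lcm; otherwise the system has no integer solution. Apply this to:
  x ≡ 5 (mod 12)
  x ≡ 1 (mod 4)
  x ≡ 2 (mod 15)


Moduli 12, 4, 15 are not pairwise coprime, so CRT works modulo lcm(m_i) when all pairwise compatibility conditions hold.
Pairwise compatibility: gcd(m_i, m_j) must divide a_i - a_j for every pair.
Merge one congruence at a time:
  Start: x ≡ 5 (mod 12).
  Combine with x ≡ 1 (mod 4): gcd(12, 4) = 4; 1 - 5 = -4, which IS divisible by 4, so compatible.
    Write x = 5 + 12·t and substitute into x ≡ 1 (mod 4): 12·t ≡ 1 − 5 = -4 (mod 4).
    Divide the congruence (and modulus) by g = 4: 3·t ≡ -1 (mod 1).
    Modulo 1 every t works; take t = 0.
    Then x = 5 + 12·0 = 5, valid modulo lcm(12, 4) = 12: x ≡ 5 (mod 12).
  Combine with x ≡ 2 (mod 15): gcd(12, 15) = 3; 2 - 5 = -3, which IS divisible by 3, so compatible.
    Write x = 5 + 12·t and substitute into x ≡ 2 (mod 15): 12·t ≡ 2 − 5 = -3 (mod 15).
    Divide the congruence (and modulus) by g = 3: 4·t ≡ -1 (mod 5).
    Reduce coefficients mod 5: 4·t ≡ 4 (mod 5).
    The inverse of 4 mod 5 is 4 (since 4·4 = 16 = 3·5 + 1), so t ≡ 4·4 = 16 ≡ 1 (mod 5).
    Then x = 5 + 12·1 = 17, valid modulo lcm(12, 15) = 60: x ≡ 17 (mod 60).
Verify: 17 mod 12 = 5, 17 mod 4 = 1, 17 mod 15 = 2.

x ≡ 17 (mod 60).


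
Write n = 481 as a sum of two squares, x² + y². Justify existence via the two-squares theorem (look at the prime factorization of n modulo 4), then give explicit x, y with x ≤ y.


Step 1: Factor n = 481 = 13 · 37.
Step 2: Check the mod-4 condition on each prime factor: 13 ≡ 1 (mod 4), exponent 1; 37 ≡ 1 (mod 4), exponent 1.
All primes ≡ 3 (mod 4) appear to even exponent (or don't appear), so by the two-squares theorem n IS expressible as a sum of two squares.
Step 3: Build a representation. Here n = 13 · 37 is a product of primes ≡ 1 (mod 4). Each prime p ≡ 1 (mod 4) is itself a sum of two squares; find a² by testing p − a² for a perfect square:
  13: 13 − 1² = 12, 13 − 2² = 9 = 3² ⇒ 13 = 2² + 3².
  37: 37 − 1² = 36 = 6² ⇒ 37 = 1² + 6².
  Combine using the Brahmagupta–Fibonacci identity (a² + b²)(c² + d²) = (ac − bd)² + (ad + bc)² = (ac + bd)² + (ad − bc)²:
  13 · 37 = 481: from (2² + 3²)(1² + 6²), take (2·1 − 3·6, 2·6 + 3·1) = (2 − 18, 12 + 3) = (-16, 15); dropping signs (only squares matter) gives (16, 15); check 16² + 15² = 256 + 225 = 481 ✓.
Step 4: Order so x ≤ y and verify: 15² + 16² = 225 + 256 = 481 = n. ✓

n = 481 = 15² + 16² (one valid representation with x ≤ y).


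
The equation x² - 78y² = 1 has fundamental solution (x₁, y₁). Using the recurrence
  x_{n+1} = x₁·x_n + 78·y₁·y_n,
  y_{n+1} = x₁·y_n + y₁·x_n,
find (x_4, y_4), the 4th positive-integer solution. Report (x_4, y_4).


Step 1: Find the fundamental solution (x₁, y₁) of x² - 78y² = 1.
  Expand √78 as a continued fraction. a₀ = ⌊√78⌋ = 8; iterate m_{k+1} = d_k·a_k − m_k, d_{k+1} = (78 − m_{k+1}²)/d_k, a_{k+1} = ⌊(a₀ + m_{k+1})/d_{k+1}⌋ (starting m₀ = 0, d₀ = 1), with convergents p_k = a_k·p_{k-1} + p_{k-2}, q_k = a_k·q_{k-1} + q_{k-2} (p₋₁ = 1, q₋₁ = 0):
  k = 0: a₀ = 8; p₀/q₀ = 8/1; p₀² − 78·q₀² = 64 − 78 = -14.
  k = 1: m = 8, d = 14, a = ⌊(8 + 8)/14⌋ = 1; p/q = (1·8 + 1)/(1·1 + 0) = 9/1; p² − 78·q² = 81 − 78 = 3.
  k = 2: m = 6, d = 3, a = ⌊(8 + 6)/3⌋ = 4; p/q = (4·9 + 8)/(4·1 + 1) = 44/5; p² − 78·q² = 1936 − 1950 = -14.
  k = 3: m = 6, d = 14, a = ⌊(8 + 6)/14⌋ = 1; p/q = (1·44 + 9)/(1·5 + 1) = 53/6; p² − 78·q² = 2809 − 2808 = 1.
  The first convergent with p² − 78·q² = 1 gives the fundamental solution (x₁, y₁) = (53, 6).
Step 2: Apply the recurrence (x_{n+1}, y_{n+1}) = (x₁x_n + 78y₁y_n, x₁y_n + y₁x_n) repeatedly.
  From (x_1, y_1) = (53, 6): x_2 = 53·53 + 78·6·6 = 5617; y_2 = 53·6 + 6·53 = 636.
  From (x_2, y_2) = (5617, 636): x_3 = 53·5617 + 78·6·636 = 595349; y_3 = 53·636 + 6·5617 = 67410.
  From (x_3, y_3) = (595349, 67410): x_4 = 53·595349 + 78·6·67410 = 63101377; y_4 = 53·67410 + 6·595349 = 7144824.
Step 3: Verify x_4² - 78·y_4² = 3981783779296129 - 3981783779296128 = 1 (should be 1). ✓

(x_1, y_1) = (53, 6); (x_4, y_4) = (63101377, 7144824).


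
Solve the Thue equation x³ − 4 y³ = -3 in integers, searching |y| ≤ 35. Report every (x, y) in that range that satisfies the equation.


The equation is x³ - 4y³ = -3. For fixed y, x³ = 4·y³ − 3, so a solution requires the RHS to be a perfect cube.
Strategy: iterate y from -35 to 35, compute RHS = 4·y³ − 3, and check whether it is a (positive or negative) perfect cube.
Check small values of y:
  y = 0: RHS = -3 is not a perfect cube.
  y = 1: RHS = 1 = (1)³ ⇒ x = 1 works.
  y = -1: RHS = -7 is not a perfect cube.
  y = 2: RHS = 29 is not a perfect cube.
  y = -2: RHS = -35 is not a perfect cube.
  y = 3: RHS = 105 is not a perfect cube.
  y = -3: RHS = -111 is not a perfect cube.
Continuing the search up to |y| = 35 finds no further solutions beyond those listed.
Collected solutions: (1, 1).

Solutions (with |y| ≤ 35): (1, 1).
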